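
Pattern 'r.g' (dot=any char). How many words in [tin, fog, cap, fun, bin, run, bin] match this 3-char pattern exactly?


Pattern 'r.g' means: starts with 'r', any single char, ends with 'g'.
Checking each word (must be exactly 3 chars):
  'tin' (len=3): no
  'fog' (len=3): no
  'cap' (len=3): no
  'fun' (len=3): no
  'bin' (len=3): no
  'run' (len=3): no
  'bin' (len=3): no
Matching words: []
Total: 0

0


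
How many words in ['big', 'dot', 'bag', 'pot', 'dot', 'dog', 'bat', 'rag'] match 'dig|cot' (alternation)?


Alternation 'dig|cot' matches either 'dig' or 'cot'.
Checking each word:
  'big' -> no
  'dot' -> no
  'bag' -> no
  'pot' -> no
  'dot' -> no
  'dog' -> no
  'bat' -> no
  'rag' -> no
Matches: []
Count: 0

0


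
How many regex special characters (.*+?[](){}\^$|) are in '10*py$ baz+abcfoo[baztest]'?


Regex special characters are: . * + ? [ ] ( ) { } \ ^ $ |
Scanning '10*py$ baz+abcfoo[baztest]':
  pos 2: '*' -> SPECIAL
  pos 5: '$' -> SPECIAL
  pos 10: '+' -> SPECIAL
  pos 17: '[' -> SPECIAL
  pos 25: ']' -> SPECIAL
Special chars found: ['*', '$', '+', '[', ']']
Total: 5

5


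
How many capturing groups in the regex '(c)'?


To count capturing groups, count each '(' that starts a group.
Pattern: '(c)'
Walking through the pattern:
  Position 0: '(' -> group #1
Total capturing groups: 1

1


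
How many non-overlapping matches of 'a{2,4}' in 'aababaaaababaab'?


Pattern 'a{2,4}' matches between 2 and 4 consecutive a's (greedy).
String: 'aababaaaababaab'
Finding runs of a's and applying greedy matching:
  Run at pos 0: 'aa' (length 2)
  Run at pos 3: 'a' (length 1)
  Run at pos 5: 'aaaa' (length 4)
  Run at pos 10: 'a' (length 1)
  Run at pos 12: 'aa' (length 2)
Matches: ['aa', 'aaaa', 'aa']
Count: 3

3


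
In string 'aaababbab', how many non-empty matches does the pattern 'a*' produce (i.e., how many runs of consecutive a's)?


Pattern 'a*' matches zero or more a's. We want non-empty runs of consecutive a's.
String: 'aaababbab'
Walking through the string to find runs of a's:
  Run 1: positions 0-2 -> 'aaa'
  Run 2: positions 4-4 -> 'a'
  Run 3: positions 7-7 -> 'a'
Non-empty runs found: ['aaa', 'a', 'a']
Count: 3

3


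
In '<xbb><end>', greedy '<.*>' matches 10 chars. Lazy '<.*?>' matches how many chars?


Greedy '<.*>' tries to match as MUCH as possible.
Lazy '<.*?>' tries to match as LITTLE as possible.

String: '<xbb><end>'
Greedy '<.*>' starts at first '<' and extends to the LAST '>': '<xbb><end>' (10 chars)
Lazy '<.*?>' starts at first '<' and stops at the FIRST '>': '<xbb>' (5 chars)

5


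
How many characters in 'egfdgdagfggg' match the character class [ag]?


Character class [ag] matches any of: {a, g}
Scanning string 'egfdgdagfggg' character by character:
  pos 0: 'e' -> no
  pos 1: 'g' -> MATCH
  pos 2: 'f' -> no
  pos 3: 'd' -> no
  pos 4: 'g' -> MATCH
  pos 5: 'd' -> no
  pos 6: 'a' -> MATCH
  pos 7: 'g' -> MATCH
  pos 8: 'f' -> no
  pos 9: 'g' -> MATCH
  pos 10: 'g' -> MATCH
  pos 11: 'g' -> MATCH
Total matches: 7

7


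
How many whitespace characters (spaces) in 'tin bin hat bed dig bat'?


\s matches whitespace characters (spaces, tabs, etc.).
Text: 'tin bin hat bed dig bat'
This text has 6 words separated by spaces.
Number of spaces = number of words - 1 = 6 - 1 = 5

5


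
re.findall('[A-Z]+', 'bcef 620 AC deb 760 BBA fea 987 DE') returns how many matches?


Pattern '[A-Z]+' finds one or more uppercase letters.
Text: 'bcef 620 AC deb 760 BBA fea 987 DE'
Scanning for matches:
  Match 1: 'AC'
  Match 2: 'BBA'
  Match 3: 'DE'
Total matches: 3

3


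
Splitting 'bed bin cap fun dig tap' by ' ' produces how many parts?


Splitting by ' ' breaks the string at each occurrence of the separator.
Text: 'bed bin cap fun dig tap'
Parts after split:
  Part 1: 'bed'
  Part 2: 'bin'
  Part 3: 'cap'
  Part 4: 'fun'
  Part 5: 'dig'
  Part 6: 'tap'
Total parts: 6

6


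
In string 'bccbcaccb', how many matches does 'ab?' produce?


Pattern 'ab?' matches 'a' optionally followed by 'b'.
String: 'bccbcaccb'
Scanning left to right for 'a' then checking next char:
  Match 1: 'a' (a not followed by b)
Total matches: 1

1


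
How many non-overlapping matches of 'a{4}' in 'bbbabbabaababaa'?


Pattern 'a{4}' matches exactly 4 consecutive a's (greedy, non-overlapping).
String: 'bbbabbabaababaa'
Scanning for runs of a's:
  Run at pos 3: 'a' (length 1) -> 0 match(es)
  Run at pos 6: 'a' (length 1) -> 0 match(es)
  Run at pos 8: 'aa' (length 2) -> 0 match(es)
  Run at pos 11: 'a' (length 1) -> 0 match(es)
  Run at pos 13: 'aa' (length 2) -> 0 match(es)
Matches found: []
Total: 0

0


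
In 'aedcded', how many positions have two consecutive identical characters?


Looking for consecutive identical characters in 'aedcded':
  pos 0-1: 'a' vs 'e' -> different
  pos 1-2: 'e' vs 'd' -> different
  pos 2-3: 'd' vs 'c' -> different
  pos 3-4: 'c' vs 'd' -> different
  pos 4-5: 'd' vs 'e' -> different
  pos 5-6: 'e' vs 'd' -> different
Consecutive identical pairs: []
Count: 0

0


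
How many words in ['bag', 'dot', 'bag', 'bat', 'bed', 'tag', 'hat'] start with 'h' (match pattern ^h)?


Pattern ^h anchors to start of word. Check which words begin with 'h':
  'bag' -> no
  'dot' -> no
  'bag' -> no
  'bat' -> no
  'bed' -> no
  'tag' -> no
  'hat' -> MATCH (starts with 'h')
Matching words: ['hat']
Count: 1

1


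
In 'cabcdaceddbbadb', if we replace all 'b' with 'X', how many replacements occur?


re.sub('b', 'X', text) replaces every occurrence of 'b' with 'X'.
Text: 'cabcdaceddbbadb'
Scanning for 'b':
  pos 2: 'b' -> replacement #1
  pos 10: 'b' -> replacement #2
  pos 11: 'b' -> replacement #3
  pos 14: 'b' -> replacement #4
Total replacements: 4

4


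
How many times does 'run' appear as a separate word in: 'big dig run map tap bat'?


Scanning each word for exact match 'run':
  Word 1: 'big' -> no
  Word 2: 'dig' -> no
  Word 3: 'run' -> MATCH
  Word 4: 'map' -> no
  Word 5: 'tap' -> no
  Word 6: 'bat' -> no
Total matches: 1

1


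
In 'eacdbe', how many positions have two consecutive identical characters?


Looking for consecutive identical characters in 'eacdbe':
  pos 0-1: 'e' vs 'a' -> different
  pos 1-2: 'a' vs 'c' -> different
  pos 2-3: 'c' vs 'd' -> different
  pos 3-4: 'd' vs 'b' -> different
  pos 4-5: 'b' vs 'e' -> different
Consecutive identical pairs: []
Count: 0

0


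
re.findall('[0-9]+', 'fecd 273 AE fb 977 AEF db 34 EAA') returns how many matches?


Pattern '[0-9]+' finds one or more digits.
Text: 'fecd 273 AE fb 977 AEF db 34 EAA'
Scanning for matches:
  Match 1: '273'
  Match 2: '977'
  Match 3: '34'
Total matches: 3

3


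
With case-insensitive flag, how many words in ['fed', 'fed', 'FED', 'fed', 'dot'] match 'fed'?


Case-insensitive matching: compare each word's lowercase form to 'fed'.
  'fed' -> lower='fed' -> MATCH
  'fed' -> lower='fed' -> MATCH
  'FED' -> lower='fed' -> MATCH
  'fed' -> lower='fed' -> MATCH
  'dot' -> lower='dot' -> no
Matches: ['fed', 'fed', 'FED', 'fed']
Count: 4

4


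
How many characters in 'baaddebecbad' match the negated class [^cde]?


Negated class [^cde] matches any char NOT in {c, d, e}
Scanning 'baaddebecbad':
  pos 0: 'b' -> MATCH
  pos 1: 'a' -> MATCH
  pos 2: 'a' -> MATCH
  pos 3: 'd' -> no (excluded)
  pos 4: 'd' -> no (excluded)
  pos 5: 'e' -> no (excluded)
  pos 6: 'b' -> MATCH
  pos 7: 'e' -> no (excluded)
  pos 8: 'c' -> no (excluded)
  pos 9: 'b' -> MATCH
  pos 10: 'a' -> MATCH
  pos 11: 'd' -> no (excluded)
Total matches: 6

6


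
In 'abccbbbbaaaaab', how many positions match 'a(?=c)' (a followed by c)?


Lookahead 'a(?=c)' matches 'a' only when followed by 'c'.
String: 'abccbbbbaaaaab'
Checking each position where char is 'a':
  pos 0: 'a' -> no (next='b')
  pos 8: 'a' -> no (next='a')
  pos 9: 'a' -> no (next='a')
  pos 10: 'a' -> no (next='a')
  pos 11: 'a' -> no (next='a')
  pos 12: 'a' -> no (next='b')
Matching positions: []
Count: 0

0


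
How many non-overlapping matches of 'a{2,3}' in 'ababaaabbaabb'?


Pattern 'a{2,3}' matches between 2 and 3 consecutive a's (greedy).
String: 'ababaaabbaabb'
Finding runs of a's and applying greedy matching:
  Run at pos 0: 'a' (length 1)
  Run at pos 2: 'a' (length 1)
  Run at pos 4: 'aaa' (length 3)
  Run at pos 9: 'aa' (length 2)
Matches: ['aaa', 'aa']
Count: 2

2


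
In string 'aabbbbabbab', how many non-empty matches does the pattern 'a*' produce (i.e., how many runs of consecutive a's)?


Pattern 'a*' matches zero or more a's. We want non-empty runs of consecutive a's.
String: 'aabbbbabbab'
Walking through the string to find runs of a's:
  Run 1: positions 0-1 -> 'aa'
  Run 2: positions 6-6 -> 'a'
  Run 3: positions 9-9 -> 'a'
Non-empty runs found: ['aa', 'a', 'a']
Count: 3

3


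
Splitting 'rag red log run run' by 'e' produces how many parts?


Splitting by 'e' breaks the string at each occurrence of the separator.
Text: 'rag red log run run'
Parts after split:
  Part 1: 'rag r'
  Part 2: 'd log run run'
Total parts: 2

2


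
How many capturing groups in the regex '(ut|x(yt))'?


To count capturing groups, count each '(' that starts a group.
Pattern: '(ut|x(yt))'
Walking through the pattern:
  Position 0: '(' -> group #1
  Position 5: '(' -> group #2
Total capturing groups: 2

2


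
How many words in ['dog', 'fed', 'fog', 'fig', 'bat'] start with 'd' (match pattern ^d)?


Pattern ^d anchors to start of word. Check which words begin with 'd':
  'dog' -> MATCH (starts with 'd')
  'fed' -> no
  'fog' -> no
  'fig' -> no
  'bat' -> no
Matching words: ['dog']
Count: 1

1


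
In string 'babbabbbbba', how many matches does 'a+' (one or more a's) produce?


Pattern 'a+' matches one or more consecutive a's.
String: 'babbabbbbba'
Scanning for runs of a:
  Match 1: 'a' (length 1)
  Match 2: 'a' (length 1)
  Match 3: 'a' (length 1)
Total matches: 3

3


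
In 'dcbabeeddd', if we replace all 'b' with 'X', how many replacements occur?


re.sub('b', 'X', text) replaces every occurrence of 'b' with 'X'.
Text: 'dcbabeeddd'
Scanning for 'b':
  pos 2: 'b' -> replacement #1
  pos 4: 'b' -> replacement #2
Total replacements: 2

2


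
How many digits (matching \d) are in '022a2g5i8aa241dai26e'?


\d matches any digit 0-9.
Scanning '022a2g5i8aa241dai26e':
  pos 0: '0' -> DIGIT
  pos 1: '2' -> DIGIT
  pos 2: '2' -> DIGIT
  pos 4: '2' -> DIGIT
  pos 6: '5' -> DIGIT
  pos 8: '8' -> DIGIT
  pos 11: '2' -> DIGIT
  pos 12: '4' -> DIGIT
  pos 13: '1' -> DIGIT
  pos 17: '2' -> DIGIT
  pos 18: '6' -> DIGIT
Digits found: ['0', '2', '2', '2', '5', '8', '2', '4', '1', '2', '6']
Total: 11

11


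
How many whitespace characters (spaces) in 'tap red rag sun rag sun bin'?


\s matches whitespace characters (spaces, tabs, etc.).
Text: 'tap red rag sun rag sun bin'
This text has 7 words separated by spaces.
Number of spaces = number of words - 1 = 7 - 1 = 6

6


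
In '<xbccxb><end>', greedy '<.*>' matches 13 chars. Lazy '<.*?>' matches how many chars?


Greedy '<.*>' tries to match as MUCH as possible.
Lazy '<.*?>' tries to match as LITTLE as possible.

String: '<xbccxb><end>'
Greedy '<.*>' starts at first '<' and extends to the LAST '>': '<xbccxb><end>' (13 chars)
Lazy '<.*?>' starts at first '<' and stops at the FIRST '>': '<xbccxb>' (8 chars)

8


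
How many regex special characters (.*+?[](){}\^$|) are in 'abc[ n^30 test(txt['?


Regex special characters are: . * + ? [ ] ( ) { } \ ^ $ |
Scanning 'abc[ n^30 test(txt[':
  pos 3: '[' -> SPECIAL
  pos 6: '^' -> SPECIAL
  pos 14: '(' -> SPECIAL
  pos 18: '[' -> SPECIAL
Special chars found: ['[', '^', '(', '[']
Total: 4

4


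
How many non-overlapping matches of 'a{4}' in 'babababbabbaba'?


Pattern 'a{4}' matches exactly 4 consecutive a's (greedy, non-overlapping).
String: 'babababbabbaba'
Scanning for runs of a's:
  Run at pos 1: 'a' (length 1) -> 0 match(es)
  Run at pos 3: 'a' (length 1) -> 0 match(es)
  Run at pos 5: 'a' (length 1) -> 0 match(es)
  Run at pos 8: 'a' (length 1) -> 0 match(es)
  Run at pos 11: 'a' (length 1) -> 0 match(es)
  Run at pos 13: 'a' (length 1) -> 0 match(es)
Matches found: []
Total: 0

0


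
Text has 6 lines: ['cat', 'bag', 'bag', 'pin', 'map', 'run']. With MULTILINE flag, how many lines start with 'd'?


With MULTILINE flag, ^ matches the start of each line.
Lines: ['cat', 'bag', 'bag', 'pin', 'map', 'run']
Checking which lines start with 'd':
  Line 1: 'cat' -> no
  Line 2: 'bag' -> no
  Line 3: 'bag' -> no
  Line 4: 'pin' -> no
  Line 5: 'map' -> no
  Line 6: 'run' -> no
Matching lines: []
Count: 0

0


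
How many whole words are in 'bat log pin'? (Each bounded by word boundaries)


Word boundaries (\b) mark the start/end of each word.
Text: 'bat log pin'
Splitting by whitespace:
  Word 1: 'bat'
  Word 2: 'log'
  Word 3: 'pin'
Total whole words: 3

3


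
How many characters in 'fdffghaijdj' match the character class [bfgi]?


Character class [bfgi] matches any of: {b, f, g, i}
Scanning string 'fdffghaijdj' character by character:
  pos 0: 'f' -> MATCH
  pos 1: 'd' -> no
  pos 2: 'f' -> MATCH
  pos 3: 'f' -> MATCH
  pos 4: 'g' -> MATCH
  pos 5: 'h' -> no
  pos 6: 'a' -> no
  pos 7: 'i' -> MATCH
  pos 8: 'j' -> no
  pos 9: 'd' -> no
  pos 10: 'j' -> no
Total matches: 5

5


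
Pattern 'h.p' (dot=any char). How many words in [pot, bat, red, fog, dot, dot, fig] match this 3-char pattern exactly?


Pattern 'h.p' means: starts with 'h', any single char, ends with 'p'.
Checking each word (must be exactly 3 chars):
  'pot' (len=3): no
  'bat' (len=3): no
  'red' (len=3): no
  'fog' (len=3): no
  'dot' (len=3): no
  'dot' (len=3): no
  'fig' (len=3): no
Matching words: []
Total: 0

0


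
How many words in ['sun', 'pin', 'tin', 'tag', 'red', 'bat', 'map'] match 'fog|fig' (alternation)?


Alternation 'fog|fig' matches either 'fog' or 'fig'.
Checking each word:
  'sun' -> no
  'pin' -> no
  'tin' -> no
  'tag' -> no
  'red' -> no
  'bat' -> no
  'map' -> no
Matches: []
Count: 0

0


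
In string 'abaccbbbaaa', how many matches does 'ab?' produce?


Pattern 'ab?' matches 'a' optionally followed by 'b'.
String: 'abaccbbbaaa'
Scanning left to right for 'a' then checking next char:
  Match 1: 'ab' (a followed by b)
  Match 2: 'a' (a not followed by b)
  Match 3: 'a' (a not followed by b)
  Match 4: 'a' (a not followed by b)
  Match 5: 'a' (a not followed by b)
Total matches: 5

5


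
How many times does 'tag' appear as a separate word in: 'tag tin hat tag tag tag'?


Scanning each word for exact match 'tag':
  Word 1: 'tag' -> MATCH
  Word 2: 'tin' -> no
  Word 3: 'hat' -> no
  Word 4: 'tag' -> MATCH
  Word 5: 'tag' -> MATCH
  Word 6: 'tag' -> MATCH
Total matches: 4

4


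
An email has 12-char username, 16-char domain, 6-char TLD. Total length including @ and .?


An email address has format: username@domain.tld
Username length: 12
'@' character: 1
Domain length: 16
'.' character: 1
TLD length: 6
Total = 12 + 1 + 16 + 1 + 6 = 36

36


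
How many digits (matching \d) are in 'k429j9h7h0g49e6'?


\d matches any digit 0-9.
Scanning 'k429j9h7h0g49e6':
  pos 1: '4' -> DIGIT
  pos 2: '2' -> DIGIT
  pos 3: '9' -> DIGIT
  pos 5: '9' -> DIGIT
  pos 7: '7' -> DIGIT
  pos 9: '0' -> DIGIT
  pos 11: '4' -> DIGIT
  pos 12: '9' -> DIGIT
  pos 14: '6' -> DIGIT
Digits found: ['4', '2', '9', '9', '7', '0', '4', '9', '6']
Total: 9

9


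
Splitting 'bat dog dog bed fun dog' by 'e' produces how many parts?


Splitting by 'e' breaks the string at each occurrence of the separator.
Text: 'bat dog dog bed fun dog'
Parts after split:
  Part 1: 'bat dog dog b'
  Part 2: 'd fun dog'
Total parts: 2

2


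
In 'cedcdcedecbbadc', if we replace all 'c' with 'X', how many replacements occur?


re.sub('c', 'X', text) replaces every occurrence of 'c' with 'X'.
Text: 'cedcdcedecbbadc'
Scanning for 'c':
  pos 0: 'c' -> replacement #1
  pos 3: 'c' -> replacement #2
  pos 5: 'c' -> replacement #3
  pos 9: 'c' -> replacement #4
  pos 14: 'c' -> replacement #5
Total replacements: 5

5


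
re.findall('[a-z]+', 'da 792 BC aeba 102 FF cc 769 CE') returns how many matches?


Pattern '[a-z]+' finds one or more lowercase letters.
Text: 'da 792 BC aeba 102 FF cc 769 CE'
Scanning for matches:
  Match 1: 'da'
  Match 2: 'aeba'
  Match 3: 'cc'
Total matches: 3

3


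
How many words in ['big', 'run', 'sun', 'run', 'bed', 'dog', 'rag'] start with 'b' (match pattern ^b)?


Pattern ^b anchors to start of word. Check which words begin with 'b':
  'big' -> MATCH (starts with 'b')
  'run' -> no
  'sun' -> no
  'run' -> no
  'bed' -> MATCH (starts with 'b')
  'dog' -> no
  'rag' -> no
Matching words: ['big', 'bed']
Count: 2

2


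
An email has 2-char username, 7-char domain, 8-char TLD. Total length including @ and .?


An email address has format: username@domain.tld
Username length: 2
'@' character: 1
Domain length: 7
'.' character: 1
TLD length: 8
Total = 2 + 1 + 7 + 1 + 8 = 19

19


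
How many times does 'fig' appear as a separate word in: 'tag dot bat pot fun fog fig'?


Scanning each word for exact match 'fig':
  Word 1: 'tag' -> no
  Word 2: 'dot' -> no
  Word 3: 'bat' -> no
  Word 4: 'pot' -> no
  Word 5: 'fun' -> no
  Word 6: 'fog' -> no
  Word 7: 'fig' -> MATCH
Total matches: 1

1


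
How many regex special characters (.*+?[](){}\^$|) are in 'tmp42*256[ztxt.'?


Regex special characters are: . * + ? [ ] ( ) { } \ ^ $ |
Scanning 'tmp42*256[ztxt.':
  pos 5: '*' -> SPECIAL
  pos 9: '[' -> SPECIAL
  pos 14: '.' -> SPECIAL
Special chars found: ['*', '[', '.']
Total: 3

3


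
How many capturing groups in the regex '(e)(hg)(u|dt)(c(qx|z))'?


To count capturing groups, count each '(' that starts a group.
Pattern: '(e)(hg)(u|dt)(c(qx|z))'
Walking through the pattern:
  Position 0: '(' -> group #1
  Position 3: '(' -> group #2
  Position 7: '(' -> group #3
  Position 13: '(' -> group #4
  Position 15: '(' -> group #5
Total capturing groups: 5

5


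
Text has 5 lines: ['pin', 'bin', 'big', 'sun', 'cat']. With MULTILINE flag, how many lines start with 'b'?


With MULTILINE flag, ^ matches the start of each line.
Lines: ['pin', 'bin', 'big', 'sun', 'cat']
Checking which lines start with 'b':
  Line 1: 'pin' -> no
  Line 2: 'bin' -> MATCH
  Line 3: 'big' -> MATCH
  Line 4: 'sun' -> no
  Line 5: 'cat' -> no
Matching lines: ['bin', 'big']
Count: 2

2


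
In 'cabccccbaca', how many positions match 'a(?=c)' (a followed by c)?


Lookahead 'a(?=c)' matches 'a' only when followed by 'c'.
String: 'cabccccbaca'
Checking each position where char is 'a':
  pos 1: 'a' -> no (next='b')
  pos 8: 'a' -> MATCH (next='c')
Matching positions: [8]
Count: 1

1


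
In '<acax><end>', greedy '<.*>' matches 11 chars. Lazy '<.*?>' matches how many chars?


Greedy '<.*>' tries to match as MUCH as possible.
Lazy '<.*?>' tries to match as LITTLE as possible.

String: '<acax><end>'
Greedy '<.*>' starts at first '<' and extends to the LAST '>': '<acax><end>' (11 chars)
Lazy '<.*?>' starts at first '<' and stops at the FIRST '>': '<acax>' (6 chars)

6


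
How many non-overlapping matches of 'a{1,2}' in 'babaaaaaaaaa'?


Pattern 'a{1,2}' matches between 1 and 2 consecutive a's (greedy).
String: 'babaaaaaaaaa'
Finding runs of a's and applying greedy matching:
  Run at pos 1: 'a' (length 1)
  Run at pos 3: 'aaaaaaaaa' (length 9)
Matches: ['a', 'aa', 'aa', 'aa', 'aa', 'a']
Count: 6

6


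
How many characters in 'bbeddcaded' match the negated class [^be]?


Negated class [^be] matches any char NOT in {b, e}
Scanning 'bbeddcaded':
  pos 0: 'b' -> no (excluded)
  pos 1: 'b' -> no (excluded)
  pos 2: 'e' -> no (excluded)
  pos 3: 'd' -> MATCH
  pos 4: 'd' -> MATCH
  pos 5: 'c' -> MATCH
  pos 6: 'a' -> MATCH
  pos 7: 'd' -> MATCH
  pos 8: 'e' -> no (excluded)
  pos 9: 'd' -> MATCH
Total matches: 6

6


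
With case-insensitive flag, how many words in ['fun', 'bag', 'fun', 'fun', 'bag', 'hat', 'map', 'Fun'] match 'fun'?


Case-insensitive matching: compare each word's lowercase form to 'fun'.
  'fun' -> lower='fun' -> MATCH
  'bag' -> lower='bag' -> no
  'fun' -> lower='fun' -> MATCH
  'fun' -> lower='fun' -> MATCH
  'bag' -> lower='bag' -> no
  'hat' -> lower='hat' -> no
  'map' -> lower='map' -> no
  'Fun' -> lower='fun' -> MATCH
Matches: ['fun', 'fun', 'fun', 'Fun']
Count: 4

4


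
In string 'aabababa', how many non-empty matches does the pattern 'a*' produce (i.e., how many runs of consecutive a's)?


Pattern 'a*' matches zero or more a's. We want non-empty runs of consecutive a's.
String: 'aabababa'
Walking through the string to find runs of a's:
  Run 1: positions 0-1 -> 'aa'
  Run 2: positions 3-3 -> 'a'
  Run 3: positions 5-5 -> 'a'
  Run 4: positions 7-7 -> 'a'
Non-empty runs found: ['aa', 'a', 'a', 'a']
Count: 4

4


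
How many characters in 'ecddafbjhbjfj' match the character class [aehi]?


Character class [aehi] matches any of: {a, e, h, i}
Scanning string 'ecddafbjhbjfj' character by character:
  pos 0: 'e' -> MATCH
  pos 1: 'c' -> no
  pos 2: 'd' -> no
  pos 3: 'd' -> no
  pos 4: 'a' -> MATCH
  pos 5: 'f' -> no
  pos 6: 'b' -> no
  pos 7: 'j' -> no
  pos 8: 'h' -> MATCH
  pos 9: 'b' -> no
  pos 10: 'j' -> no
  pos 11: 'f' -> no
  pos 12: 'j' -> no
Total matches: 3

3


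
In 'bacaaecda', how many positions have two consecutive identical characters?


Looking for consecutive identical characters in 'bacaaecda':
  pos 0-1: 'b' vs 'a' -> different
  pos 1-2: 'a' vs 'c' -> different
  pos 2-3: 'c' vs 'a' -> different
  pos 3-4: 'a' vs 'a' -> MATCH ('aa')
  pos 4-5: 'a' vs 'e' -> different
  pos 5-6: 'e' vs 'c' -> different
  pos 6-7: 'c' vs 'd' -> different
  pos 7-8: 'd' vs 'a' -> different
Consecutive identical pairs: ['aa']
Count: 1

1


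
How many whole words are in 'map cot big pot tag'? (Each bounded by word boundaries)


Word boundaries (\b) mark the start/end of each word.
Text: 'map cot big pot tag'
Splitting by whitespace:
  Word 1: 'map'
  Word 2: 'cot'
  Word 3: 'big'
  Word 4: 'pot'
  Word 5: 'tag'
Total whole words: 5

5


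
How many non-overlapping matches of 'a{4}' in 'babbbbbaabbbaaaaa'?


Pattern 'a{4}' matches exactly 4 consecutive a's (greedy, non-overlapping).
String: 'babbbbbaabbbaaaaa'
Scanning for runs of a's:
  Run at pos 1: 'a' (length 1) -> 0 match(es)
  Run at pos 7: 'aa' (length 2) -> 0 match(es)
  Run at pos 12: 'aaaaa' (length 5) -> 1 match(es)
Matches found: ['aaaa']
Total: 1

1


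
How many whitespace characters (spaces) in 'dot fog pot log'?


\s matches whitespace characters (spaces, tabs, etc.).
Text: 'dot fog pot log'
This text has 4 words separated by spaces.
Number of spaces = number of words - 1 = 4 - 1 = 3

3


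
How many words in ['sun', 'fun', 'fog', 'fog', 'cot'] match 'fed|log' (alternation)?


Alternation 'fed|log' matches either 'fed' or 'log'.
Checking each word:
  'sun' -> no
  'fun' -> no
  'fog' -> no
  'fog' -> no
  'cot' -> no
Matches: []
Count: 0

0


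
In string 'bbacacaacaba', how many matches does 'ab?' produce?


Pattern 'ab?' matches 'a' optionally followed by 'b'.
String: 'bbacacaacaba'
Scanning left to right for 'a' then checking next char:
  Match 1: 'a' (a not followed by b)
  Match 2: 'a' (a not followed by b)
  Match 3: 'a' (a not followed by b)
  Match 4: 'a' (a not followed by b)
  Match 5: 'ab' (a followed by b)
  Match 6: 'a' (a not followed by b)
Total matches: 6

6


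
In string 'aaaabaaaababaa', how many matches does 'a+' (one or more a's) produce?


Pattern 'a+' matches one or more consecutive a's.
String: 'aaaabaaaababaa'
Scanning for runs of a:
  Match 1: 'aaaa' (length 4)
  Match 2: 'aaaa' (length 4)
  Match 3: 'a' (length 1)
  Match 4: 'aa' (length 2)
Total matches: 4

4


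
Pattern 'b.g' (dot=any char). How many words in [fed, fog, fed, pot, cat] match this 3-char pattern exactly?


Pattern 'b.g' means: starts with 'b', any single char, ends with 'g'.
Checking each word (must be exactly 3 chars):
  'fed' (len=3): no
  'fog' (len=3): no
  'fed' (len=3): no
  'pot' (len=3): no
  'cat' (len=3): no
Matching words: []
Total: 0

0


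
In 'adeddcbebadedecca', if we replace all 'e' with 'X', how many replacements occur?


re.sub('e', 'X', text) replaces every occurrence of 'e' with 'X'.
Text: 'adeddcbebadedecca'
Scanning for 'e':
  pos 2: 'e' -> replacement #1
  pos 7: 'e' -> replacement #2
  pos 11: 'e' -> replacement #3
  pos 13: 'e' -> replacement #4
Total replacements: 4

4


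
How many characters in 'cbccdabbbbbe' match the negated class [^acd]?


Negated class [^acd] matches any char NOT in {a, c, d}
Scanning 'cbccdabbbbbe':
  pos 0: 'c' -> no (excluded)
  pos 1: 'b' -> MATCH
  pos 2: 'c' -> no (excluded)
  pos 3: 'c' -> no (excluded)
  pos 4: 'd' -> no (excluded)
  pos 5: 'a' -> no (excluded)
  pos 6: 'b' -> MATCH
  pos 7: 'b' -> MATCH
  pos 8: 'b' -> MATCH
  pos 9: 'b' -> MATCH
  pos 10: 'b' -> MATCH
  pos 11: 'e' -> MATCH
Total matches: 7

7


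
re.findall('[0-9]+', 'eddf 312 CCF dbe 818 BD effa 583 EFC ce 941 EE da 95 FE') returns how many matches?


Pattern '[0-9]+' finds one or more digits.
Text: 'eddf 312 CCF dbe 818 BD effa 583 EFC ce 941 EE da 95 FE'
Scanning for matches:
  Match 1: '312'
  Match 2: '818'
  Match 3: '583'
  Match 4: '941'
  Match 5: '95'
Total matches: 5

5


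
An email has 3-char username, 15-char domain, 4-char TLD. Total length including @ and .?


An email address has format: username@domain.tld
Username length: 3
'@' character: 1
Domain length: 15
'.' character: 1
TLD length: 4
Total = 3 + 1 + 15 + 1 + 4 = 24

24


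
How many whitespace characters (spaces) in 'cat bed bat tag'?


\s matches whitespace characters (spaces, tabs, etc.).
Text: 'cat bed bat tag'
This text has 4 words separated by spaces.
Number of spaces = number of words - 1 = 4 - 1 = 3

3


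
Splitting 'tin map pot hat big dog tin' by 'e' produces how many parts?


Splitting by 'e' breaks the string at each occurrence of the separator.
Text: 'tin map pot hat big dog tin'
Parts after split:
  Part 1: 'tin map pot hat big dog tin'
Total parts: 1

1


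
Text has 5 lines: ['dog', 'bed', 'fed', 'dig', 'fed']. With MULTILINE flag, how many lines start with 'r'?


With MULTILINE flag, ^ matches the start of each line.
Lines: ['dog', 'bed', 'fed', 'dig', 'fed']
Checking which lines start with 'r':
  Line 1: 'dog' -> no
  Line 2: 'bed' -> no
  Line 3: 'fed' -> no
  Line 4: 'dig' -> no
  Line 5: 'fed' -> no
Matching lines: []
Count: 0

0


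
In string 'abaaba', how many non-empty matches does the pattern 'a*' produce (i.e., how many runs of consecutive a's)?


Pattern 'a*' matches zero or more a's. We want non-empty runs of consecutive a's.
String: 'abaaba'
Walking through the string to find runs of a's:
  Run 1: positions 0-0 -> 'a'
  Run 2: positions 2-3 -> 'aa'
  Run 3: positions 5-5 -> 'a'
Non-empty runs found: ['a', 'aa', 'a']
Count: 3

3


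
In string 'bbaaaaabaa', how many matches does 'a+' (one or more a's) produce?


Pattern 'a+' matches one or more consecutive a's.
String: 'bbaaaaabaa'
Scanning for runs of a:
  Match 1: 'aaaaa' (length 5)
  Match 2: 'aa' (length 2)
Total matches: 2

2


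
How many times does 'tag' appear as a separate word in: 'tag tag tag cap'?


Scanning each word for exact match 'tag':
  Word 1: 'tag' -> MATCH
  Word 2: 'tag' -> MATCH
  Word 3: 'tag' -> MATCH
  Word 4: 'cap' -> no
Total matches: 3

3


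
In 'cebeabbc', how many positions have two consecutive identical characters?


Looking for consecutive identical characters in 'cebeabbc':
  pos 0-1: 'c' vs 'e' -> different
  pos 1-2: 'e' vs 'b' -> different
  pos 2-3: 'b' vs 'e' -> different
  pos 3-4: 'e' vs 'a' -> different
  pos 4-5: 'a' vs 'b' -> different
  pos 5-6: 'b' vs 'b' -> MATCH ('bb')
  pos 6-7: 'b' vs 'c' -> different
Consecutive identical pairs: ['bb']
Count: 1

1


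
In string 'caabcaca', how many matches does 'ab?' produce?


Pattern 'ab?' matches 'a' optionally followed by 'b'.
String: 'caabcaca'
Scanning left to right for 'a' then checking next char:
  Match 1: 'a' (a not followed by b)
  Match 2: 'ab' (a followed by b)
  Match 3: 'a' (a not followed by b)
  Match 4: 'a' (a not followed by b)
Total matches: 4

4


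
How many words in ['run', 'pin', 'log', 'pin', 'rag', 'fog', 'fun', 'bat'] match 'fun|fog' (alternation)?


Alternation 'fun|fog' matches either 'fun' or 'fog'.
Checking each word:
  'run' -> no
  'pin' -> no
  'log' -> no
  'pin' -> no
  'rag' -> no
  'fog' -> MATCH
  'fun' -> MATCH
  'bat' -> no
Matches: ['fog', 'fun']
Count: 2

2


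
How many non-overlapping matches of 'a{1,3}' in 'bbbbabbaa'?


Pattern 'a{1,3}' matches between 1 and 3 consecutive a's (greedy).
String: 'bbbbabbaa'
Finding runs of a's and applying greedy matching:
  Run at pos 4: 'a' (length 1)
  Run at pos 7: 'aa' (length 2)
Matches: ['a', 'aa']
Count: 2

2


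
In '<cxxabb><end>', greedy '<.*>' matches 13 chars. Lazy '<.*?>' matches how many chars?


Greedy '<.*>' tries to match as MUCH as possible.
Lazy '<.*?>' tries to match as LITTLE as possible.

String: '<cxxabb><end>'
Greedy '<.*>' starts at first '<' and extends to the LAST '>': '<cxxabb><end>' (13 chars)
Lazy '<.*?>' starts at first '<' and stops at the FIRST '>': '<cxxabb>' (8 chars)

8


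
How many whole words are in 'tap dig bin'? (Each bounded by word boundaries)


Word boundaries (\b) mark the start/end of each word.
Text: 'tap dig bin'
Splitting by whitespace:
  Word 1: 'tap'
  Word 2: 'dig'
  Word 3: 'bin'
Total whole words: 3

3


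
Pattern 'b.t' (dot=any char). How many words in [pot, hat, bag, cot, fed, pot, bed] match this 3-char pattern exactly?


Pattern 'b.t' means: starts with 'b', any single char, ends with 't'.
Checking each word (must be exactly 3 chars):
  'pot' (len=3): no
  'hat' (len=3): no
  'bag' (len=3): no
  'cot' (len=3): no
  'fed' (len=3): no
  'pot' (len=3): no
  'bed' (len=3): no
Matching words: []
Total: 0

0


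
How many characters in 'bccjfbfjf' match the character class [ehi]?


Character class [ehi] matches any of: {e, h, i}
Scanning string 'bccjfbfjf' character by character:
  pos 0: 'b' -> no
  pos 1: 'c' -> no
  pos 2: 'c' -> no
  pos 3: 'j' -> no
  pos 4: 'f' -> no
  pos 5: 'b' -> no
  pos 6: 'f' -> no
  pos 7: 'j' -> no
  pos 8: 'f' -> no
Total matches: 0

0


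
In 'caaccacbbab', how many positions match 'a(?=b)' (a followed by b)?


Lookahead 'a(?=b)' matches 'a' only when followed by 'b'.
String: 'caaccacbbab'
Checking each position where char is 'a':
  pos 1: 'a' -> no (next='a')
  pos 2: 'a' -> no (next='c')
  pos 5: 'a' -> no (next='c')
  pos 9: 'a' -> MATCH (next='b')
Matching positions: [9]
Count: 1

1


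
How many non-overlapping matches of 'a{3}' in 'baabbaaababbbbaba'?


Pattern 'a{3}' matches exactly 3 consecutive a's (greedy, non-overlapping).
String: 'baabbaaababbbbaba'
Scanning for runs of a's:
  Run at pos 1: 'aa' (length 2) -> 0 match(es)
  Run at pos 5: 'aaa' (length 3) -> 1 match(es)
  Run at pos 9: 'a' (length 1) -> 0 match(es)
  Run at pos 14: 'a' (length 1) -> 0 match(es)
  Run at pos 16: 'a' (length 1) -> 0 match(es)
Matches found: ['aaa']
Total: 1

1


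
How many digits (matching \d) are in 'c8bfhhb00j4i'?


\d matches any digit 0-9.
Scanning 'c8bfhhb00j4i':
  pos 1: '8' -> DIGIT
  pos 7: '0' -> DIGIT
  pos 8: '0' -> DIGIT
  pos 10: '4' -> DIGIT
Digits found: ['8', '0', '0', '4']
Total: 4

4


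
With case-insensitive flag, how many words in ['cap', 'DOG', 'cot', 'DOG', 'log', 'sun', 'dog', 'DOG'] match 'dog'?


Case-insensitive matching: compare each word's lowercase form to 'dog'.
  'cap' -> lower='cap' -> no
  'DOG' -> lower='dog' -> MATCH
  'cot' -> lower='cot' -> no
  'DOG' -> lower='dog' -> MATCH
  'log' -> lower='log' -> no
  'sun' -> lower='sun' -> no
  'dog' -> lower='dog' -> MATCH
  'DOG' -> lower='dog' -> MATCH
Matches: ['DOG', 'DOG', 'dog', 'DOG']
Count: 4

4


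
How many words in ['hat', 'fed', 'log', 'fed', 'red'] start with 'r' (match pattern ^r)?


Pattern ^r anchors to start of word. Check which words begin with 'r':
  'hat' -> no
  'fed' -> no
  'log' -> no
  'fed' -> no
  'red' -> MATCH (starts with 'r')
Matching words: ['red']
Count: 1

1


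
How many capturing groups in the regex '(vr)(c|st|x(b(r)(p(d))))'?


To count capturing groups, count each '(' that starts a group.
Pattern: '(vr)(c|st|x(b(r)(p(d))))'
Walking through the pattern:
  Position 0: '(' -> group #1
  Position 4: '(' -> group #2
  Position 11: '(' -> group #3
  Position 13: '(' -> group #4
  Position 16: '(' -> group #5
  Position 18: '(' -> group #6
Total capturing groups: 6

6


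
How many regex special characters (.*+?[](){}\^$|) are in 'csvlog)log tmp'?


Regex special characters are: . * + ? [ ] ( ) { } \ ^ $ |
Scanning 'csvlog)log tmp':
  pos 6: ')' -> SPECIAL
Special chars found: [')']
Total: 1

1


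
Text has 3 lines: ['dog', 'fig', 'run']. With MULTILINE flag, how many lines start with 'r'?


With MULTILINE flag, ^ matches the start of each line.
Lines: ['dog', 'fig', 'run']
Checking which lines start with 'r':
  Line 1: 'dog' -> no
  Line 2: 'fig' -> no
  Line 3: 'run' -> MATCH
Matching lines: ['run']
Count: 1

1


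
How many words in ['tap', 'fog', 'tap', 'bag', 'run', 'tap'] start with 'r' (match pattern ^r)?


Pattern ^r anchors to start of word. Check which words begin with 'r':
  'tap' -> no
  'fog' -> no
  'tap' -> no
  'bag' -> no
  'run' -> MATCH (starts with 'r')
  'tap' -> no
Matching words: ['run']
Count: 1

1


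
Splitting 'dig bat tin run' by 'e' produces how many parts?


Splitting by 'e' breaks the string at each occurrence of the separator.
Text: 'dig bat tin run'
Parts after split:
  Part 1: 'dig bat tin run'
Total parts: 1

1


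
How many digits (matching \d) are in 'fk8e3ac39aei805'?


\d matches any digit 0-9.
Scanning 'fk8e3ac39aei805':
  pos 2: '8' -> DIGIT
  pos 4: '3' -> DIGIT
  pos 7: '3' -> DIGIT
  pos 8: '9' -> DIGIT
  pos 12: '8' -> DIGIT
  pos 13: '0' -> DIGIT
  pos 14: '5' -> DIGIT
Digits found: ['8', '3', '3', '9', '8', '0', '5']
Total: 7

7


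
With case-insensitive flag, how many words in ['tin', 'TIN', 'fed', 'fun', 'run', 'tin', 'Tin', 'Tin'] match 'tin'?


Case-insensitive matching: compare each word's lowercase form to 'tin'.
  'tin' -> lower='tin' -> MATCH
  'TIN' -> lower='tin' -> MATCH
  'fed' -> lower='fed' -> no
  'fun' -> lower='fun' -> no
  'run' -> lower='run' -> no
  'tin' -> lower='tin' -> MATCH
  'Tin' -> lower='tin' -> MATCH
  'Tin' -> lower='tin' -> MATCH
Matches: ['tin', 'TIN', 'tin', 'Tin', 'Tin']
Count: 5

5


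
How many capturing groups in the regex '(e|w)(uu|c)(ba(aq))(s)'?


To count capturing groups, count each '(' that starts a group.
Pattern: '(e|w)(uu|c)(ba(aq))(s)'
Walking through the pattern:
  Position 0: '(' -> group #1
  Position 5: '(' -> group #2
  Position 11: '(' -> group #3
  Position 14: '(' -> group #4
  Position 19: '(' -> group #5
Total capturing groups: 5

5


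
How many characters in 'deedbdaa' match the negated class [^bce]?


Negated class [^bce] matches any char NOT in {b, c, e}
Scanning 'deedbdaa':
  pos 0: 'd' -> MATCH
  pos 1: 'e' -> no (excluded)
  pos 2: 'e' -> no (excluded)
  pos 3: 'd' -> MATCH
  pos 4: 'b' -> no (excluded)
  pos 5: 'd' -> MATCH
  pos 6: 'a' -> MATCH
  pos 7: 'a' -> MATCH
Total matches: 5

5


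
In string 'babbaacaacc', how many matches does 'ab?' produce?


Pattern 'ab?' matches 'a' optionally followed by 'b'.
String: 'babbaacaacc'
Scanning left to right for 'a' then checking next char:
  Match 1: 'ab' (a followed by b)
  Match 2: 'a' (a not followed by b)
  Match 3: 'a' (a not followed by b)
  Match 4: 'a' (a not followed by b)
  Match 5: 'a' (a not followed by b)
Total matches: 5

5


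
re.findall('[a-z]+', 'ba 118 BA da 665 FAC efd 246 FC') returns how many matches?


Pattern '[a-z]+' finds one or more lowercase letters.
Text: 'ba 118 BA da 665 FAC efd 246 FC'
Scanning for matches:
  Match 1: 'ba'
  Match 2: 'da'
  Match 3: 'efd'
Total matches: 3

3


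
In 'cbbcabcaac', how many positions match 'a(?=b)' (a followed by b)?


Lookahead 'a(?=b)' matches 'a' only when followed by 'b'.
String: 'cbbcabcaac'
Checking each position where char is 'a':
  pos 4: 'a' -> MATCH (next='b')
  pos 7: 'a' -> no (next='a')
  pos 8: 'a' -> no (next='c')
Matching positions: [4]
Count: 1

1


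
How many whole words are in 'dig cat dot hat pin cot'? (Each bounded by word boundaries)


Word boundaries (\b) mark the start/end of each word.
Text: 'dig cat dot hat pin cot'
Splitting by whitespace:
  Word 1: 'dig'
  Word 2: 'cat'
  Word 3: 'dot'
  Word 4: 'hat'
  Word 5: 'pin'
  Word 6: 'cot'
Total whole words: 6

6


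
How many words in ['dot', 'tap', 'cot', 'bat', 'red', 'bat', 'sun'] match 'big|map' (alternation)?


Alternation 'big|map' matches either 'big' or 'map'.
Checking each word:
  'dot' -> no
  'tap' -> no
  'cot' -> no
  'bat' -> no
  'red' -> no
  'bat' -> no
  'sun' -> no
Matches: []
Count: 0

0


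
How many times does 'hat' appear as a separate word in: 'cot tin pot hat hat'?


Scanning each word for exact match 'hat':
  Word 1: 'cot' -> no
  Word 2: 'tin' -> no
  Word 3: 'pot' -> no
  Word 4: 'hat' -> MATCH
  Word 5: 'hat' -> MATCH
Total matches: 2

2


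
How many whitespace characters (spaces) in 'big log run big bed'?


\s matches whitespace characters (spaces, tabs, etc.).
Text: 'big log run big bed'
This text has 5 words separated by spaces.
Number of spaces = number of words - 1 = 5 - 1 = 4

4


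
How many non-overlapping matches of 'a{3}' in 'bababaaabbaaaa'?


Pattern 'a{3}' matches exactly 3 consecutive a's (greedy, non-overlapping).
String: 'bababaaabbaaaa'
Scanning for runs of a's:
  Run at pos 1: 'a' (length 1) -> 0 match(es)
  Run at pos 3: 'a' (length 1) -> 0 match(es)
  Run at pos 5: 'aaa' (length 3) -> 1 match(es)
  Run at pos 10: 'aaaa' (length 4) -> 1 match(es)
Matches found: ['aaa', 'aaa']
Total: 2

2


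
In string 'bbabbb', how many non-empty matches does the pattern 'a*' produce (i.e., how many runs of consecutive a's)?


Pattern 'a*' matches zero or more a's. We want non-empty runs of consecutive a's.
String: 'bbabbb'
Walking through the string to find runs of a's:
  Run 1: positions 2-2 -> 'a'
Non-empty runs found: ['a']
Count: 1

1


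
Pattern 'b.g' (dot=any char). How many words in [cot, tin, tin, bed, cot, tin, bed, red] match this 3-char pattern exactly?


Pattern 'b.g' means: starts with 'b', any single char, ends with 'g'.
Checking each word (must be exactly 3 chars):
  'cot' (len=3): no
  'tin' (len=3): no
  'tin' (len=3): no
  'bed' (len=3): no
  'cot' (len=3): no
  'tin' (len=3): no
  'bed' (len=3): no
  'red' (len=3): no
Matching words: []
Total: 0

0


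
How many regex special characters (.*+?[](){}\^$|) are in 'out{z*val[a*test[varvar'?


Regex special characters are: . * + ? [ ] ( ) { } \ ^ $ |
Scanning 'out{z*val[a*test[varvar':
  pos 3: '{' -> SPECIAL
  pos 5: '*' -> SPECIAL
  pos 9: '[' -> SPECIAL
  pos 11: '*' -> SPECIAL
  pos 16: '[' -> SPECIAL
Special chars found: ['{', '*', '[', '*', '[']
Total: 5

5


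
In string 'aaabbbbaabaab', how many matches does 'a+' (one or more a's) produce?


Pattern 'a+' matches one or more consecutive a's.
String: 'aaabbbbaabaab'
Scanning for runs of a:
  Match 1: 'aaa' (length 3)
  Match 2: 'aa' (length 2)
  Match 3: 'aa' (length 2)
Total matches: 3

3


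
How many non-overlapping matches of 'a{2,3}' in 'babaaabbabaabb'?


Pattern 'a{2,3}' matches between 2 and 3 consecutive a's (greedy).
String: 'babaaabbabaabb'
Finding runs of a's and applying greedy matching:
  Run at pos 1: 'a' (length 1)
  Run at pos 3: 'aaa' (length 3)
  Run at pos 8: 'a' (length 1)
  Run at pos 10: 'aa' (length 2)
Matches: ['aaa', 'aa']
Count: 2

2


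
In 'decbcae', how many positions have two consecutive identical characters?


Looking for consecutive identical characters in 'decbcae':
  pos 0-1: 'd' vs 'e' -> different
  pos 1-2: 'e' vs 'c' -> different
  pos 2-3: 'c' vs 'b' -> different
  pos 3-4: 'b' vs 'c' -> different
  pos 4-5: 'c' vs 'a' -> different
  pos 5-6: 'a' vs 'e' -> different
Consecutive identical pairs: []
Count: 0

0
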